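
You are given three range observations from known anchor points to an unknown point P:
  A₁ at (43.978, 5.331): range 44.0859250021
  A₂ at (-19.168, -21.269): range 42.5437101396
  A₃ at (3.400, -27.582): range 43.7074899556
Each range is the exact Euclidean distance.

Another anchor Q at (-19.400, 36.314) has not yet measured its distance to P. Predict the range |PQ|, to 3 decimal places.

eq1: (x − 43.978)² + (y − 5.331)² = 44.0859250021²
eq2: (x + 19.168)² + (y + 21.269)² = 42.5437101396²
eq3: (x − 3.400)² + (y + 27.582)² = 43.7074899556²
eq2−eq1, eq2−eq3 (x²,y² cancel):
  126.292·x + 53.200·y = 1009.099949
  45.136·x − 12.626·y = -147.833267
det = 126.292·-12.626 − 53.200·45.136 = -3995.797992
x = (1009.099949·-12.626 − 53.200·-147.833267) / -3995.797992 = 1.220323
y = (126.292·-147.833267 − 1009.099949·45.136) / -3995.797992 = 16.071106
|P − Q| = √((1.220323 − -19.400)² + (16.071106 − 36.314)²) = 28.895890

28.896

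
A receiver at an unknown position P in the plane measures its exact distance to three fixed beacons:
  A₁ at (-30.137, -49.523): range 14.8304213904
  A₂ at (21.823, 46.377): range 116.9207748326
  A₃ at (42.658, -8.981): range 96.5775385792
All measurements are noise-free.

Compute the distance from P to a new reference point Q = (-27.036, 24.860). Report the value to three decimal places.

eq1: (x + 30.137)² + (y + 49.523)² = 14.8304213904²
eq2: (x − 21.823)² + (y − 46.377)² = 116.9207748326²
eq3: (x − 42.658)² + (y + 8.981)² = 96.5775385792²
eq1−eq2, eq1−eq3 (x²,y² cancel):
  103.920·x + 191.800·y = -14184.223029
  145.590·x + 81.084·y = -10567.682532
det = 103.920·81.084 − 191.800·145.590 = -19497.912720
x = (-14184.223029·81.084 − 191.800·-10567.682532) / -19497.912720 = -44.967273
y = (103.920·-10567.682532 − -14184.223029·145.590) / -19497.912720 = -49.589280
|P − Q| = √((-44.967273 − -27.036)² + (-49.589280 − 24.860)²) = 76.578234

76.578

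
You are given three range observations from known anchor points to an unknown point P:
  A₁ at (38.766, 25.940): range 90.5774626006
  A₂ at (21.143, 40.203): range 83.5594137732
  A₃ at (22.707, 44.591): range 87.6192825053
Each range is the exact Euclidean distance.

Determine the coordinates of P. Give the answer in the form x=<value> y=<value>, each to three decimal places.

eq1: (x − 38.766)² + (y − 25.940)² = 90.5774626006²
eq2: (x − 21.143)² + (y − 40.203)² = 83.5594137732²
eq3: (x − 22.707)² + (y − 44.591)² = 87.6192825053²
eq3−eq1, eq3−eq2 (x²,y² cancel):
  32.118·x − 37.302·y = -855.416838
  -3.128·x − 8.776·y = 254.305565
det = 32.118·-8.776 − -37.302·-3.128 = -398.548224
x = (-855.416838·-8.776 − -37.302·254.305565) / -398.548224 = -42.637862
y = (32.118·254.305565 − -855.416838·-3.128) / -398.548224 = -13.780120

x=-42.638 y=-13.780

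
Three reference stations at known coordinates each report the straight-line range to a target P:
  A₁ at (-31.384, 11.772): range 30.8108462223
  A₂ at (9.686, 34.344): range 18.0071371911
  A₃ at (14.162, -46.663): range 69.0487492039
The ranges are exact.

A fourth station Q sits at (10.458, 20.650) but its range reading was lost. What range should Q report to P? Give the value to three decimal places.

eq1: (x + 31.384)² + (y − 11.772)² = 30.8108462223²
eq2: (x − 9.686)² + (y − 34.344)² = 18.0071371911²
eq3: (x − 14.162)² + (y + 46.663)² = 69.0487492039²
eq2−eq1, eq2−eq3 (x²,y² cancel):
  -82.140·x − 45.144·y = -774.844747
  8.952·x − 162.014·y = -3338.803896
det = -82.140·-162.014 − -45.144·8.952 = 13711.959048
x = (-774.844747·-162.014 − -45.144·-3338.803896) / 13711.959048 = -1.837175
y = (-82.140·-3338.803896 − -774.844747·8.952) / 13711.959048 = 20.506607
|P − Q| = √((-1.837175 − 10.458)² + (20.506607 − 20.650)²) = 12.296011

12.296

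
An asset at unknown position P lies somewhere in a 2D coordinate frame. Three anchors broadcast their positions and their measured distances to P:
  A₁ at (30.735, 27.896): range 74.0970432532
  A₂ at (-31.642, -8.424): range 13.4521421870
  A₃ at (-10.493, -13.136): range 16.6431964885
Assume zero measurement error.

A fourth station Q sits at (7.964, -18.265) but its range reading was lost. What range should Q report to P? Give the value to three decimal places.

eq1: (x − 30.735)² + (y − 27.896)² = 74.0970432532²
eq2: (x + 31.642)² + (y + 8.424)² = 13.4521421870²
eq3: (x + 10.493)² + (y + 13.136)² = 16.6431964885²
eq2−eq3, eq2−eq1 (x²,y² cancel):
  42.298·x − 9.424·y = -885.558255
  124.754·x + 72.640·y = -4658.764588
det = 42.298·72.640 − -9.424·124.754 = 4248.208416
x = (-885.558255·72.640 − -9.424·-4658.764588) / 4248.208416 = -25.476892
y = (42.298·-4658.764588 − -885.558255·124.754) / 4248.208416 = -20.380236
|P − Q| = √((-25.476892 − 7.964)² + (-20.380236 − -18.265)²) = 33.507723

33.508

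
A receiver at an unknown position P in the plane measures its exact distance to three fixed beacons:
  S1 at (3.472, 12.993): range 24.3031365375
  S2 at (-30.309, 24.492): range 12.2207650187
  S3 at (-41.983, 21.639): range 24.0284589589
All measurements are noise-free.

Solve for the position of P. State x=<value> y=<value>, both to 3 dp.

eq1: (x − 3.472)² + (y − 12.993)² = 24.3031365375²
eq2: (x + 30.309)² + (y − 24.492)² = 12.2207650187²
eq3: (x + 41.983)² + (y − 21.639)² = 24.0284589589²
eq2−eq1, eq2−eq3 (x²,y² cancel):
  67.562·x − 22.998·y = -1778.916060
  -23.348·x − 5.706·y = 284.305323
det = 67.562·-5.706 − -22.998·-23.348 = -922.466076
x = (-1778.916060·-5.706 − -22.998·284.305323) / -922.466076 = -18.091667
y = (67.562·284.305323 − -1778.916060·-23.348) / -922.466076 = 24.202403

x=-18.092 y=24.202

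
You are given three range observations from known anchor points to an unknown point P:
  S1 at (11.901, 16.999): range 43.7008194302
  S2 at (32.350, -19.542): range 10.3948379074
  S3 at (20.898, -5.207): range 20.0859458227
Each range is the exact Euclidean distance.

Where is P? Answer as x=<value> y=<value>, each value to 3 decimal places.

x=23.575 y=-25.114

eq1: (x − 11.901)² + (y − 16.999)² = 43.7008194302²
eq2: (x − 32.350)² + (y + 19.542)² = 10.3948379074²
eq3: (x − 20.898)² + (y + 5.207)² = 20.0859458227²
eq1−eq2, eq1−eq3 (x²,y² cancel):
  40.898·x − 73.082·y = 2799.521426
  17.994·x − 44.412·y = 1539.555850
det = 40.898·-44.412 − -73.082·17.994 = -501.324468
x = (2799.521426·-44.412 − -73.082·1539.555850) / -501.324468 = 23.574602
y = (40.898·1539.555850 − 2799.521426·17.994) / -501.324468 = -25.113808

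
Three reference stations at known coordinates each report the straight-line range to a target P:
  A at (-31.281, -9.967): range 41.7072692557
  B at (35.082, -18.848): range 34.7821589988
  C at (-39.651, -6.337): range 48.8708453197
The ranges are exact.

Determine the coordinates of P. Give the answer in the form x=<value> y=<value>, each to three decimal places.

eq1: (x + 31.281)² + (y + 9.967)² = 41.7072692557²
eq2: (x − 35.082)² + (y + 18.848)² = 34.7821589988²
eq3: (x + 39.651)² + (y + 6.337)² = 48.8708453197²
eq3−eq2, eq3−eq1 (x²,y² cancel):
  149.466·x − 25.022·y = 1152.195396
  16.740·x − 7.260·y = 114.345893
det = 149.466·-7.260 − -25.022·16.740 = -666.254880
x = (1152.195396·-7.260 − -25.022·114.345893) / -666.254880 = 8.260766
y = (149.466·114.345893 − 1152.195396·16.740) / -666.254880 = 3.297428

x=8.261 y=3.297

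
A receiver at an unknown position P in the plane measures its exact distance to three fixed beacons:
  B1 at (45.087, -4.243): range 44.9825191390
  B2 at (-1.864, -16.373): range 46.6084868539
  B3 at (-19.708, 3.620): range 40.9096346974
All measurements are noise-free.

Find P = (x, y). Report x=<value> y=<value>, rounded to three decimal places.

x=13.386 y=27.670

eq1: (x − 45.087)² + (y + 4.243)² = 44.9825191390²
eq2: (x + 1.864)² + (y + 16.373)² = 46.6084868539²
eq3: (x + 19.708)² + (y − 3.620)² = 40.9096346974²
eq1−eq2, eq1−eq3 (x²,y² cancel):
  -93.902·x − 24.260·y = -1928.215012
  -129.590·x + 15.726·y = -1299.502137
det = -93.902·15.726 − -24.260·-129.590 = -4620.556252
x = (-1928.215012·15.726 − -24.260·-1299.502137) / -4620.556252 = 13.385625
y = (-93.902·-1299.502137 − -1928.215012·-129.590) / -4620.556252 = 27.670161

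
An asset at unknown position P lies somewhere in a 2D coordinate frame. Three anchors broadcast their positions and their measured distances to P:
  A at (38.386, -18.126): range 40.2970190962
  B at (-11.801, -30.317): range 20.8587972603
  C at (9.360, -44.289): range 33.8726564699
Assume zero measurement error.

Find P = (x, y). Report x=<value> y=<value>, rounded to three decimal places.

x=-1.472 y=-12.195

eq1: (x − 38.386)² + (y + 18.126)² = 40.2970190962²
eq2: (x + 11.801)² + (y + 30.317)² = 20.8587972603²
eq3: (x − 9.360)² + (y + 44.289)² = 33.8726564699²
eq1−eq3, eq1−eq2 (x²,y² cancel):
  -58.052·x − 52.326·y = 723.581141
  -100.374·x − 24.382·y = 445.107543
det = -58.052·-24.382 − -52.326·-100.374 = -3836.746060
x = (723.581141·-24.382 − -52.326·445.107543) / -3836.746060 = -1.472170
y = (-58.052·445.107543 − 723.581141·-100.374) / -3836.746060 = -12.195061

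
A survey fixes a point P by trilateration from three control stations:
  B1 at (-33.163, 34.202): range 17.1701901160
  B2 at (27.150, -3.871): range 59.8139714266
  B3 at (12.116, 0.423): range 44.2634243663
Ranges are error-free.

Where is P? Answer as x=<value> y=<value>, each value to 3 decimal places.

x=-28.665 y=17.631

eq1: (x + 33.163)² + (y − 34.202)² = 17.1701901160²
eq2: (x − 27.150)² + (y + 3.871)² = 59.8139714266²
eq3: (x − 12.116)² + (y − 0.423)² = 44.2634243663²
eq2−eq1, eq2−eq3 (x²,y² cancel):
  -120.626·x + 76.146·y = 4800.349981
  -30.068·x + 8.588·y = 1013.329685
det = -120.626·8.588 − 76.146·-30.068 = 1253.621840
x = (4800.349981·8.588 − 76.146·1013.329685) / 1253.621840 = -28.665420
y = (-120.626·1013.329685 − 4800.349981·-30.068) / 1253.621840 = 17.631327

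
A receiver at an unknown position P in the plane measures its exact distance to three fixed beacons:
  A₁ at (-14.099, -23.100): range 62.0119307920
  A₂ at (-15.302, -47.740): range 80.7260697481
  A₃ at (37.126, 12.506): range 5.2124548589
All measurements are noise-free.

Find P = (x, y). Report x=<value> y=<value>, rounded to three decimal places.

eq1: (x + 14.099)² + (y + 23.100)² = 62.0119307920²
eq2: (x + 15.302)² + (y + 47.740)² = 80.7260697481²
eq3: (x − 37.126)² + (y − 12.506)² = 5.2124548589²
eq3−eq1, eq3−eq2 (x²,y² cancel):
  -102.450·x − 71.212·y = -4620.657986
  -104.856·x − 120.492·y = -5511.009759
det = -102.450·-120.492 − -71.212·-104.856 = 4877.399928
x = (-4620.657986·-120.492 − -71.212·-5511.009759) / 4877.399928 = 33.686451
y = (-102.450·-5511.009759 − -4620.657986·-104.856) / 4877.399928 = 16.422528

x=33.686 y=16.423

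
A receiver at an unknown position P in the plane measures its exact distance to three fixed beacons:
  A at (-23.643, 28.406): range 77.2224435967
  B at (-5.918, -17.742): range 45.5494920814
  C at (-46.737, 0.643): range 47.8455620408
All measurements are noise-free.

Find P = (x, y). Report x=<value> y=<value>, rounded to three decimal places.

eq1: (x + 23.643)² + (y − 28.406)² = 77.2224435967²
eq2: (x + 5.918)² + (y + 17.742)² = 45.5494920814²
eq3: (x + 46.737)² + (y − 0.643)² = 47.8455620408²
eq1−eq2, eq1−eq3 (x²,y² cancel):
  35.450·x − 92.296·y = 2872.458569
  -46.188·x − 55.526·y = 4492.976321
det = 35.450·-55.526 − -92.296·-46.188 = -6231.364348
x = (2872.458569·-55.526 − -92.296·4492.976321) / -6231.364348 = -40.952124
y = (35.450·4492.976321 − 2872.458569·-46.188) / -6231.364348 = -46.851558

x=-40.952 y=-46.852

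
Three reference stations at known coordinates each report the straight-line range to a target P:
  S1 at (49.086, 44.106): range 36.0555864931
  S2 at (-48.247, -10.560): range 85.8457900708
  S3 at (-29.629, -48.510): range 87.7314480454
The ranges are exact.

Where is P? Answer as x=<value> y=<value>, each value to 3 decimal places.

eq1: (x − 49.086)² + (y − 44.106)² = 36.0555864931²
eq2: (x + 48.247)² + (y + 10.560)² = 85.8457900708²
eq3: (x + 29.629)² + (y + 48.510)² = 87.7314480454²
eq1−eq2, eq1−eq3 (x²,y² cancel):
  -194.666·x − 109.332·y = -7984.982379
  -157.430·x − 185.232·y = -7520.478550
det = -194.666·-185.232 − -109.332·-157.430 = 18846.235752
x = (-7984.982379·-185.232 − -109.332·-7520.478550) / 18846.235752 = 34.852864
y = (-194.666·-7520.478550 − -7984.982379·-157.430) / 18846.235752 = 10.978622

x=34.853 y=10.979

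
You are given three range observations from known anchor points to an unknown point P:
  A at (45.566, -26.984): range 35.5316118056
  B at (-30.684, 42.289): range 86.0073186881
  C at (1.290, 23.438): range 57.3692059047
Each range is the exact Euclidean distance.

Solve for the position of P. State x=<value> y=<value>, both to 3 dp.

x=10.578 y=-33.174

eq1: (x − 45.566)² + (y + 26.984)² = 35.5316118056²
eq2: (x + 30.684)² + (y − 42.289)² = 86.0073186881²
eq3: (x − 1.290)² + (y − 23.438)² = 57.3692059047²
eq1−eq3, eq1−eq2 (x²,y² cancel):
  -88.552·x + 100.844·y = -4282.123017
  -152.500·x + 138.546·y = -6209.292665
det = -88.552·138.546 − 100.844·-152.500 = 3110.184608
x = (-4282.123017·138.546 − 100.844·-6209.292665) / 3110.184608 = 10.577795
y = (-88.552·-6209.292665 − -4282.123017·-152.500) / 3110.184608 = -33.174390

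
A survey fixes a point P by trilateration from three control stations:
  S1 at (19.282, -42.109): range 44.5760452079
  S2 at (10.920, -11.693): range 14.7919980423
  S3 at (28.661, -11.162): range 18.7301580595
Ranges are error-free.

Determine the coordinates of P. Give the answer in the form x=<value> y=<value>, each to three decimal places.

x=15.658 y=2.320

eq1: (x − 19.282)² + (y + 42.109)² = 44.5760452079²
eq2: (x − 10.920)² + (y + 11.693)² = 14.7919980423²
eq3: (x − 28.661)² + (y + 11.162)² = 18.7301580595²
eq2−eq3, eq2−eq1 (x²,y² cancel):
  35.482·x + 1.062·y = 558.054901
  16.724·x − 60.832·y = 120.770156
det = 35.482·-60.832 − 1.062·16.724 = -2176.201912
x = (558.054901·-60.832 − 1.062·120.770156) / -2176.201912 = 15.658406
y = (35.482·120.770156 − 558.054901·16.724) / -2176.201912 = 2.319520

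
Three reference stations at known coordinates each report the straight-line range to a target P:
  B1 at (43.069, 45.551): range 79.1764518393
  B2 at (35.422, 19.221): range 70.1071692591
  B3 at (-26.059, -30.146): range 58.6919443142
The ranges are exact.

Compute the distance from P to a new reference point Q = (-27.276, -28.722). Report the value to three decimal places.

eq1: (x − 43.069)² + (y − 45.551)² = 79.1764518393²
eq2: (x − 35.422)² + (y − 19.221)² = 70.1071692591²
eq3: (x + 26.059)² + (y + 30.146)² = 58.6919443142²
eq3−eq2, eq3−eq1 (x²,y² cancel):
  122.962·x + 98.734·y = -1433.958726
  138.256·x + 151.394·y = -482.186633
det = 122.962·151.394 − 98.734·138.256 = 4965.141124
x = (-1433.958726·151.394 − 98.734·-482.186633) / 4965.141124 = -34.134887
y = (122.962·-482.186633 − -1433.958726·138.256) / 4965.141124 = 27.987677
|P − Q| = √((-34.134887 − -27.276)² + (27.987677 − -28.722)²) = 57.122953

57.123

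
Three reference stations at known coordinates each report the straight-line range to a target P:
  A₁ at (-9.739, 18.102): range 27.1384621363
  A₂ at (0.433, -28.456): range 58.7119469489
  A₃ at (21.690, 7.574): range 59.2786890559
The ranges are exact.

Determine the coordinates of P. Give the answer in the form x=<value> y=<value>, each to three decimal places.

x=-36.851 y=16.898

eq1: (x + 9.739)² + (y − 18.102)² = 27.1384621363²
eq2: (x − 0.433)² + (y + 28.456)² = 58.7119469489²
eq3: (x − 21.690)² + (y − 7.574)² = 59.2786890559²
eq2−eq3, eq2−eq1 (x²,y² cancel):
  42.514·x + 72.060·y = -348.980111
  -20.344·x + 93.116·y = 2323.195687
det = 42.514·93.116 − 72.060·-20.344 = 5424.722264
x = (-348.980111·93.116 − 72.060·2323.195687) / 5424.722264 = -36.850755
y = (42.514·2323.195687 − -348.980111·-20.344) / 5424.722264 = 16.898320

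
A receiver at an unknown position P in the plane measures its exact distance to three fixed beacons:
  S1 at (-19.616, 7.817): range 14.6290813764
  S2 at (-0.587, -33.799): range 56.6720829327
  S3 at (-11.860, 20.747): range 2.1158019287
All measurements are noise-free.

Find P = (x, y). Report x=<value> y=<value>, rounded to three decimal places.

eq1: (x + 19.616)² + (y − 7.817)² = 14.6290813764²
eq2: (x + 0.587)² + (y + 33.799)² = 56.6720829327²
eq3: (x + 11.860)² + (y − 20.747)² = 2.1158019287²
eq2−eq1, eq2−eq3 (x²,y² cancel):
  -38.058·x + 83.232·y = 2300.890937
  -22.546·x + 109.092·y = 2635.629005
det = -38.058·109.092 − 83.232·-22.546 = -2275.274664
x = (2300.890937·109.092 − 83.232·2635.629005) / -2275.274664 = -13.906066
y = (-38.058·2635.629005 − 2300.890937·-22.546) / -2275.274664 = 21.285730

x=-13.906 y=21.286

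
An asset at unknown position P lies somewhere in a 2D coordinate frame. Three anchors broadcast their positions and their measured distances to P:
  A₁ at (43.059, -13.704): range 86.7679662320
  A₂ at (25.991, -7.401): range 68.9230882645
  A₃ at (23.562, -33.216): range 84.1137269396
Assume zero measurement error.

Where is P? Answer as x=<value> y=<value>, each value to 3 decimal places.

eq1: (x − 43.059)² + (y + 13.704)² = 86.7679662320²
eq2: (x − 25.991)² + (y + 7.401)² = 68.9230882645²
eq3: (x − 23.562)² + (y + 33.216)² = 84.1137269396²
eq1−eq3, eq1−eq2 (x²,y² cancel):
  -38.994·x − 39.024·y = 70.154307
  -34.136·x + 12.606·y = 1466.717653
det = -38.994·12.606 − -39.024·-34.136 = -1823.681628
x = (70.154307·12.606 − -39.024·1466.717653) / -1823.681628 = -31.870450
y = (-38.994·1466.717653 − 70.154307·-34.136) / -1823.681628 = 30.048228

x=-31.870 y=30.048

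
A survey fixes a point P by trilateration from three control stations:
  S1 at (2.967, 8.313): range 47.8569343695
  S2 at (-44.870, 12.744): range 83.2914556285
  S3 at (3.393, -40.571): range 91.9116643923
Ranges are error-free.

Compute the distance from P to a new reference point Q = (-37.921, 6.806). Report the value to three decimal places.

79.840

eq1: (x − 2.967)² + (y − 8.313)² = 47.8569343695²
eq2: (x + 44.870)² + (y − 12.744)² = 83.2914556285²
eq3: (x − 3.393)² + (y + 40.571)² = 91.9116643923²
eq2−eq3, eq2−eq1 (x²,y² cancel):
  96.526·x − 106.630·y = -2028.495417
  95.674·x − 8.862·y = 2549.363035
det = 96.526·-8.862 − -106.630·95.674 = 9346.305208
x = (-2028.495417·-8.862 − -106.630·2549.363035) / 9346.305208 = 31.008522
y = (96.526·2549.363035 − -2028.495417·95.674) / 9346.305208 = 47.093913
|P − Q| = √((31.008522 − -37.921)² + (47.093913 − 6.806)²) = 79.839808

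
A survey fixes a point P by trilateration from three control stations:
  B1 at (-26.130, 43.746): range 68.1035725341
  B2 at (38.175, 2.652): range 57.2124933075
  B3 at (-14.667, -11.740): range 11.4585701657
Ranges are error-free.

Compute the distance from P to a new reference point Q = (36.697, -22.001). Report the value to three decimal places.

eq1: (x + 26.130)² + (y − 43.746)² = 68.1035725341²
eq2: (x − 38.175)² + (y − 2.652)² = 57.2124933075²
eq3: (x + 14.667)² + (y + 11.740)² = 11.4585701657²
eq1−eq2, eq1−eq3 (x²,y² cancel):
  128.610·x − 82.188·y = 232.701514
  22.926·x − 110.972·y = 2263.256835
det = 128.610·-110.972 − -82.188·22.926 = -12387.866832
x = (232.701514·-110.972 − -82.188·2263.256835) / -12387.866832 = -12.931137
y = (128.610·2263.256835 − 232.701514·22.926) / -12387.866832 = -23.066324
|P − Q| = √((-12.931137 − 36.697)² + (-23.066324 − -22.001)²) = 49.639570

49.640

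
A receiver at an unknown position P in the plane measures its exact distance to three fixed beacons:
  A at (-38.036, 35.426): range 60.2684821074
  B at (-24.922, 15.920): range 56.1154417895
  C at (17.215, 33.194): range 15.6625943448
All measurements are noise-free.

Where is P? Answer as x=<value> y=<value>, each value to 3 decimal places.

x=20.811 y=48.438

eq1: (x + 38.036)² + (y − 35.426)² = 60.2684821074²
eq2: (x + 24.922)² + (y − 15.920)² = 56.1154417895²
eq3: (x − 17.215)² + (y − 33.194)² = 15.6625943448²
eq2−eq1, eq2−eq3 (x²,y² cancel):
  -26.228·x + 39.012·y = 1343.839160
  84.274·x + 34.548·y = 3427.271323
det = -26.228·34.548 − 39.012·84.274 = -4193.822232
x = (1343.839160·34.548 − 39.012·3427.271323) / -4193.822232 = 20.811028
y = (-26.228·3427.271323 − 1343.839160·84.274) / -4193.822232 = 48.438194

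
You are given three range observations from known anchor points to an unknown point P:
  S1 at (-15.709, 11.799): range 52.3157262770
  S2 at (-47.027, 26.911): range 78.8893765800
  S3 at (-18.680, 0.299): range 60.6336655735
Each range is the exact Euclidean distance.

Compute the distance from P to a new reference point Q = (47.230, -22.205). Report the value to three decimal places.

58.663

eq1: (x + 15.709)² + (y − 11.799)² = 52.3157262770²
eq2: (x + 47.027)² + (y − 26.911)² = 78.8893765800²
eq3: (x + 18.680)² + (y − 0.299)² = 60.6336655735²
eq2−eq1, eq2−eq3 (x²,y² cancel):
  62.636·x − 30.224·y = 936.846953
  56.694·x − 53.224·y = -39.616513
det = 62.636·-53.224 − -30.224·56.694 = -1620.219008
x = (936.846953·-53.224 − -30.224·-39.616513) / -1620.219008 = 31.514327
y = (62.636·-39.616513 − 936.846953·56.694) / -1620.219008 = 34.313275
|P − Q| = √((31.514327 − 47.230)² + (34.313275 − -22.205)²) = 58.662576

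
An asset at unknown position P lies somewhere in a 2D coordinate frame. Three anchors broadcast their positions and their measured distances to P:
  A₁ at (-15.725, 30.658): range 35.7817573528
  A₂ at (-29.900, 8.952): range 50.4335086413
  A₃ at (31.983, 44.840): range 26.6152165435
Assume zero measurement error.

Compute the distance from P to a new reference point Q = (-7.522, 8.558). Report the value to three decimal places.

29.497

eq1: (x + 15.725)² + (y − 30.658)² = 35.7817573528²
eq2: (x + 29.900)² + (y − 8.952)² = 50.4335086413²
eq3: (x − 31.983)² + (y − 44.840)² = 26.6152165435²
eq1−eq2, eq1−eq3 (x²,y² cancel):
  -28.350·x − 43.412·y = -1476.244920
  95.416·x + 28.364·y = 2418.313708
det = -28.350·28.364 − -43.412·95.416 = 3338.079992
x = (-1476.244920·28.364 − -43.412·2418.313708) / 3338.079992 = 18.906564
y = (-28.350·2418.313708 − -1476.244920·95.416) / 3338.079992 = 21.658616
|P − Q| = √((18.906564 − -7.522)² + (21.658616 − 8.558)²) = 29.497375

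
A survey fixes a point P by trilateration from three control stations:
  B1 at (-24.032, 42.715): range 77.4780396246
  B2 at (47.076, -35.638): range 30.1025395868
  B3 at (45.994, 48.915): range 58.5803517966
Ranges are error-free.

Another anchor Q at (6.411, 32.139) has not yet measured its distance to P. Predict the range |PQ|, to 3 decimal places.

eq1: (x + 24.032)² + (y − 42.715)² = 77.4780396246²
eq2: (x − 47.076)² + (y + 35.638)² = 30.1025395868²
eq3: (x − 45.994)² + (y − 48.915)² = 58.5803517966²
eq3−eq2, eq3−eq1 (x²,y² cancel):
  2.164·x − 169.106·y = 1503.586286
  -140.052·x − 12.400·y = -4677.206019
det = 2.164·-12.400 − -169.106·-140.052 = -23710.467112
x = (1503.586286·-12.400 − -169.106·-4677.206019) / -23710.467112 = 34.144754
y = (2.164·-4677.206019 − 1503.586286·-140.052) / -23710.467112 = -8.454443
|P − Q| = √((34.144754 − 6.411)² + (-8.454443 − 32.139)²) = 49.162880

49.163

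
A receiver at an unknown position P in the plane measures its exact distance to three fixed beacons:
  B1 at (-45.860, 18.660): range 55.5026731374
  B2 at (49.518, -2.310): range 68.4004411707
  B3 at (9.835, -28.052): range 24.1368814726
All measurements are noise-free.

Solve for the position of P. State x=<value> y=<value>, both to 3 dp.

x=-14.278 y=-26.981

eq1: (x + 45.860)² + (y − 18.660)² = 55.5026731374²
eq2: (x − 49.518)² + (y + 2.310)² = 68.4004411707²
eq3: (x − 9.835)² + (y + 28.052)² = 24.1368814726²
eq2−eq1, eq2−eq3 (x²,y² cancel):
  -190.756·x + 41.940·y = 1592.040403
  -79.366·x − 51.484·y = 2522.304810
det = -190.756·-51.484 − 41.940·-79.366 = 13149.491944
x = (1592.040403·-51.484 − 41.940·2522.304810) / 13149.491944 = -14.278124
y = (-190.756·2522.304810 − 1592.040403·-79.366) / 13149.491944 = -26.981339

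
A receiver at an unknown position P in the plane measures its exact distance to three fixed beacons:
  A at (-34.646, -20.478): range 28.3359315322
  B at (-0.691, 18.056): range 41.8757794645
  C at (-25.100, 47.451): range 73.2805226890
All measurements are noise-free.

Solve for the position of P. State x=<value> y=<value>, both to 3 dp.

x=-6.463 y=-23.420

eq1: (x + 34.646)² + (y + 20.478)² = 28.3359315322²
eq2: (x + 0.691)² + (y − 18.056)² = 41.8757794645²
eq3: (x + 25.100)² + (y − 47.451)² = 73.2805226890²
eq1−eq2, eq1−eq3 (x²,y² cancel):
  67.910·x + 77.068·y = -2243.853073
  19.092·x + 135.858·y = -3305.196389
det = 67.910·135.858 − 77.068·19.092 = 7754.734524
x = (-2243.853073·135.858 − 77.068·-3305.196389) / 7754.734524 = -6.463215
y = (67.910·-3305.196389 − -2243.853073·19.092) / 7754.734524 = -23.420047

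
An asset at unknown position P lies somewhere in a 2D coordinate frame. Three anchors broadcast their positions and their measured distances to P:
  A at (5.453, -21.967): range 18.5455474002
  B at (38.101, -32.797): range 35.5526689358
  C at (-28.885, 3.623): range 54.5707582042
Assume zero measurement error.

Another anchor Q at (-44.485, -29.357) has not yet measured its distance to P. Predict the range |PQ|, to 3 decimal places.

49.111

eq1: (x − 5.453)² + (y + 21.967)² = 18.5455474002²
eq2: (x − 38.101)² + (y + 32.797)² = 35.5526689358²
eq3: (x + 28.885)² + (y − 3.623)² = 54.5707582042²
eq2−eq3, eq2−eq1 (x²,y² cancel):
  -133.972·x + 72.840·y = -3393.835439
  -65.296·x + 21.660·y = -1094.990172
det = -133.972·21.660 − 72.840·-65.296 = 1854.327120
x = (-3393.835439·21.660 − 72.840·-1094.990172) / 1854.327120 = 3.369744
y = (-133.972·-1094.990172 − -3393.835439·-65.296) / 1854.327120 = -40.395168
|P − Q| = √((3.369744 − -44.485)² + (-40.395168 − -29.357)²) = 49.111279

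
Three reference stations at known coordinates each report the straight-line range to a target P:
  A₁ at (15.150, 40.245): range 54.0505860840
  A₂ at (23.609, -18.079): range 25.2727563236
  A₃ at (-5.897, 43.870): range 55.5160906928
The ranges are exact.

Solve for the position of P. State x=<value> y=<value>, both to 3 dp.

x=-0.768 y=-11.409

eq1: (x − 15.150)² + (y − 40.245)² = 54.0505860840²
eq2: (x − 23.609)² + (y + 18.079)² = 25.2727563236²
eq3: (x + 5.897)² + (y − 43.870)² = 55.5160906928²
eq1−eq2, eq1−eq3 (x²,y² cancel):
  16.918·x − 116.648·y = 1317.806241
  -42.094·x + 7.250·y = -50.401486
det = 16.918·7.250 − -116.648·-42.094 = -4787.525412
x = (1317.806241·7.250 − -116.648·-50.401486) / -4787.525412 = -0.767591
y = (16.918·-50.401486 − 1317.806241·-42.094) / -4787.525412 = -11.408617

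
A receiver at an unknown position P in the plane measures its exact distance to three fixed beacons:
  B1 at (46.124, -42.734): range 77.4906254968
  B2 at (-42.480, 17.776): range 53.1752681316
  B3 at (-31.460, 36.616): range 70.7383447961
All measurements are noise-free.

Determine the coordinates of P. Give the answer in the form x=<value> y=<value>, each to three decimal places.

x=-30.886 y=-34.120

eq1: (x − 46.124)² + (y + 42.734)² = 77.4906254968²
eq2: (x + 42.480)² + (y − 17.776)² = 53.1752681316²
eq3: (x + 31.460)² + (y − 36.616)² = 70.7383447961²
eq1−eq3, eq1−eq2 (x²,y² cancel):
  -155.168·x + 158.700·y = -622.271461
  -177.208·x + 121.020·y = 1344.106343
det = -155.168·121.020 − 158.700·-177.208 = 9344.478240
x = (-622.271461·121.020 − 158.700·1344.106343) / 9344.478240 = -30.886365
y = (-155.168·1344.106343 − -622.271461·-177.208) / 9344.478240 = -34.120019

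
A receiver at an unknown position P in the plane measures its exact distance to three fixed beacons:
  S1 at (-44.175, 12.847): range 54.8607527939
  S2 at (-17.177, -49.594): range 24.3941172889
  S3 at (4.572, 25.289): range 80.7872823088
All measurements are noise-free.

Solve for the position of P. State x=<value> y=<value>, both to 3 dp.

eq1: (x + 44.175)² + (y − 12.847)² = 54.8607527939²
eq2: (x + 17.177)² + (y + 49.594)² = 24.3941172889²
eq3: (x − 4.572)² + (y − 25.289)² = 80.7872823088²
eq3−eq2, eq3−eq1 (x²,y² cancel):
  -43.498·x − 149.766·y = 8025.689485
  -97.494·x − 24.884·y = 4972.922115
det = -43.498·-24.884 − -149.766·-97.494 = -13518.882172
x = (8025.689485·-24.884 − -149.766·4972.922115) / -13518.882172 = -40.318673
y = (-43.498·4972.922115 − 8025.689485·-97.494) / -13518.882172 = -41.878049

x=-40.319 y=-41.878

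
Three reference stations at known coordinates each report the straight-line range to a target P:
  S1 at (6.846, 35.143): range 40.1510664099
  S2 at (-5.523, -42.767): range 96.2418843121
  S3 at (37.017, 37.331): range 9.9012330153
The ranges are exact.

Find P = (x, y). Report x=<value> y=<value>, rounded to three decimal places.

eq1: (x − 6.846)² + (y − 35.143)² = 40.1510664099²
eq2: (x + 5.523)² + (y + 42.767)² = 96.2418843121²
eq3: (x − 37.017)² + (y − 37.331)² = 9.9012330153²
eq2−eq1, eq2−eq3 (x²,y² cancel):
  24.738·x + 155.820·y = 7072.770509
  85.080·x + 160.196·y = 10068.807913
det = 24.738·160.196 − 155.820·85.080 = -9294.236952
x = (7072.770509·160.196 − 155.820·10068.807913) / -9294.236952 = 46.899181
y = (24.738·10068.807913 − 7072.770509·85.080) / -9294.236952 = 37.944927

x=46.899 y=37.945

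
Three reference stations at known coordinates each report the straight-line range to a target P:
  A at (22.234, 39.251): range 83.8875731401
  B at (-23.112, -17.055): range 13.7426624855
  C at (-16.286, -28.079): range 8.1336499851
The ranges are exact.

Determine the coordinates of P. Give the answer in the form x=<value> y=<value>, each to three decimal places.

eq1: (x − 22.234)² + (y − 39.251)² = 83.8875731401²
eq2: (x + 23.112)² + (y + 17.055)² = 13.7426624855²
eq3: (x + 16.286)² + (y + 28.079)² = 8.1336499851²
eq3−eq2, eq3−eq1 (x²,y² cancel):
  -13.652·x + 22.048·y = -351.330978
  77.040·x + 134.660·y = -5989.640945
det = -13.652·134.660 − 22.048·77.040 = -3536.956240
x = (-351.330978·134.660 − 22.048·-5989.640945) / -3536.956240 = -23.961103
y = (-13.652·-5989.640945 − -351.330978·77.040) / -3536.956240 = -30.771406

x=-23.961 y=-30.771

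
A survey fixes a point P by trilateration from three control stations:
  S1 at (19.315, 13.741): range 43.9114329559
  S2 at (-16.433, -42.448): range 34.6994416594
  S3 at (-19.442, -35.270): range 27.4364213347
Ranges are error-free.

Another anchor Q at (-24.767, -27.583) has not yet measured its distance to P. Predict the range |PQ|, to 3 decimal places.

eq1: (x − 19.315)² + (y − 13.741)² = 43.9114329559²
eq2: (x + 16.433)² + (y + 42.448)² = 34.6994416594²
eq3: (x + 19.442)² + (y + 35.270)² = 27.4364213347²
eq3−eq1, eq3−eq2 (x²,y² cancel):
  77.514·x + 98.022·y = -2235.536687
  6.018·x − 14.356·y = -1.382107
det = 77.514·-14.356 − 98.022·6.018 = -1702.687380
x = (-2235.536687·-14.356 − 98.022·-1.382107) / -1702.687380 = -18.928220
y = (77.514·-1.382107 − -2235.536687·6.018) / -1702.687380 = -7.838390
|P − Q| = √((-18.928220 − -24.767)² + (-7.838390 − -27.583)²) = 20.589827

20.590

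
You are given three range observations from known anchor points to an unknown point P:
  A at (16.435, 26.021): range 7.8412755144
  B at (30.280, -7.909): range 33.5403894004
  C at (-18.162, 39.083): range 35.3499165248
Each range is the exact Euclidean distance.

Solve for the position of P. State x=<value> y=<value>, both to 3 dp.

x=11.532 y=19.902

eq1: (x − 16.435)² + (y − 26.021)² = 7.8412755144²
eq2: (x − 30.280)² + (y + 7.909)² = 33.5403894004²
eq3: (x + 18.162)² + (y − 39.083)² = 35.3499165248²
eq3−eq2, eq3−eq1 (x²,y² cancel):
  96.884·x − 93.984·y = -753.249575
  69.194·x − 26.124·y = 277.993530
det = 96.884·-26.124 − -93.984·69.194 = 3972.131280
x = (-753.249575·-26.124 − -93.984·277.993530) / 3972.131280 = 11.531551
y = (96.884·277.993530 − -753.249575·69.194) / 3972.131280 = 19.902030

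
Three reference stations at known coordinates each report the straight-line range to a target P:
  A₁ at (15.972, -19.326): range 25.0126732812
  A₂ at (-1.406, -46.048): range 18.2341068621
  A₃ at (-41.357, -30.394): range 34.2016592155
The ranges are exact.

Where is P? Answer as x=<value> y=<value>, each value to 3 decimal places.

x=-7.195 y=-28.757

eq1: (x − 15.972)² + (y + 19.326)² = 25.0126732812²
eq2: (x + 1.406)² + (y + 46.048)² = 18.2341068621²
eq3: (x + 41.357)² + (y + 30.394)² = 34.2016592155²
eq2−eq3, eq2−eq1 (x²,y² cancel):
  -79.902·x + 31.308·y = -325.469295
  34.756·x + 53.444·y = -1786.947252
det = -79.902·53.444 − 31.308·34.756 = -5358.423336
x = (-325.469295·53.444 − 31.308·-1786.947252) / -5358.423336 = -7.194535
y = (-79.902·-1786.947252 − -325.469295·34.756) / -5358.423336 = -28.757091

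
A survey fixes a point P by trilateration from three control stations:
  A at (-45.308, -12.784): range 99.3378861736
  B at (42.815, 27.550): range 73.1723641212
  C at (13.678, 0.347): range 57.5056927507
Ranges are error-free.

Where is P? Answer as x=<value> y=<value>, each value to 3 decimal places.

x=48.523 y=-45.399

eq1: (x + 45.308)² + (y + 12.784)² = 99.3378861736²
eq2: (x − 42.815)² + (y − 27.550)² = 73.1723641212²
eq3: (x − 13.678)² + (y − 0.347)² = 57.5056927507²
eq1−eq3, eq1−eq2 (x²,y² cancel):
  117.972·x + 26.262·y = 4532.073504
  176.246·x + 80.668·y = 4889.701963
det = 117.972·80.668 − 26.262·176.246 = 4887.992844
x = (4532.073504·80.668 − 26.262·4889.701963) / 4887.992844 = 48.522975
y = (117.972·4889.701963 − 4532.073504·176.246) / 4887.992844 = -45.399393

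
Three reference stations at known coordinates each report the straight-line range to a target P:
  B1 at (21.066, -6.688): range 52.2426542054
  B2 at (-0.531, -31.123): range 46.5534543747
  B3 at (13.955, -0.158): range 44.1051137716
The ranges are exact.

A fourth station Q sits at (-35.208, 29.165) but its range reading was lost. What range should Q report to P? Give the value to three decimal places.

24.710

eq1: (x − 21.066)² + (y + 6.688)² = 52.2426542054²
eq2: (x + 0.531)² + (y + 31.123)² = 46.5534543747²
eq3: (x − 13.955)² + (y + 0.158)² = 44.1051137716²
eq3−eq1, eq3−eq2 (x²,y² cancel):
  14.222·x − 13.060·y = -490.295147
  -28.972·x − 61.930·y = 552.193048
det = 14.222·-61.930 − -13.060·-28.972 = -1259.142780
x = (-490.295147·-61.930 − -13.060·552.193048) / -1259.142780 = -29.842223
y = (14.222·552.193048 − -490.295147·-28.972) / -1259.142780 = 5.044338
|P − Q| = √((-29.842223 − -35.208)² + (5.044338 − 29.165)²) = 24.710279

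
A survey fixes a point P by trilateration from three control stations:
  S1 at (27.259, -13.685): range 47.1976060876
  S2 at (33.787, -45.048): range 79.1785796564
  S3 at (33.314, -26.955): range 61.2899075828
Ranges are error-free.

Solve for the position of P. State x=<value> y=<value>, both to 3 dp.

x=21.148 y=33.115

eq1: (x − 27.259)² + (y + 13.685)² = 47.1976060876²
eq2: (x − 33.787)² + (y + 45.048)² = 79.1785796564²
eq3: (x − 33.314)² + (y + 26.955)² = 61.2899075828²
eq1−eq3, eq1−eq2 (x²,y² cancel):
  12.110·x − 26.540·y = -622.776436
  13.056·x − 62.726·y = -1801.082089
det = 12.110·-62.726 − -26.540·13.056 = -413.105620
x = (-622.776436·-62.726 − -26.540·-1801.082089) / -413.105620 = 21.148209
y = (12.110·-1801.082089 − -622.776436·13.056) / -413.105620 = 33.115345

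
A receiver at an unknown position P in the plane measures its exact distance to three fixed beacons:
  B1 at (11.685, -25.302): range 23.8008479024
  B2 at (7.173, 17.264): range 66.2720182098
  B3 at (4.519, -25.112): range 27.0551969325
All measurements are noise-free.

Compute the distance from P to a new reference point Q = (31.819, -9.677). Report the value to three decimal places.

eq1: (x − 11.685)² + (y + 25.302)² = 23.8008479024²
eq2: (x − 7.173)² + (y − 17.264)² = 66.2720182098²
eq3: (x − 4.519)² + (y + 25.112)² = 27.0551969325²
eq1−eq3, eq1−eq2 (x²,y² cancel):
  -14.332·x + 0.380·y = -291.199844
  -9.024·x + 85.132·y = -4252.732841
det = -14.332·85.132 − 0.380·-9.024 = -1216.682704
x = (-291.199844·85.132 − 0.380·-4252.732841) / -1216.682704 = 19.047190
y = (-14.332·-4252.732841 − -291.199844·-9.024) / -1216.682704 = -47.935571
|P − Q| = √((19.047190 − 31.819)² + (-47.935571 − -9.677)²) = 40.334072

40.334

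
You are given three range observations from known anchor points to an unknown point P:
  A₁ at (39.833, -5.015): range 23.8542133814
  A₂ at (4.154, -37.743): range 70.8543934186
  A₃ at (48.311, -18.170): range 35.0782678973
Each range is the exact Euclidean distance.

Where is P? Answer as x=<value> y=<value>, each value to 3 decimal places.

eq1: (x − 39.833)² + (y + 5.015)² = 23.8542133814²
eq2: (x − 4.154)² + (y + 37.743)² = 70.8543934186²
eq3: (x − 48.311)² + (y + 18.170)² = 35.0782678973²
eq2−eq3, eq2−eq1 (x²,y² cancel):
  88.314·x + 39.146·y = 5012.172044
  71.358·x + 65.456·y = 4621.349920
det = 88.314·65.456 − 39.146·71.358 = 2987.300916
x = (5012.172044·65.456 − 39.146·4621.349920) / 2987.300916 = 49.264997
y = (88.314·4621.349920 − 5012.172044·71.358) / 2987.300916 = 16.895293

x=49.265 y=16.895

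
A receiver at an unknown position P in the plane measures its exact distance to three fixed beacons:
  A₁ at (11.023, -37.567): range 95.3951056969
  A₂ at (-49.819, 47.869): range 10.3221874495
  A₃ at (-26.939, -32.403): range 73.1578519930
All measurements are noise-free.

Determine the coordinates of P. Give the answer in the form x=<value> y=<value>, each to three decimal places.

eq1: (x − 11.023)² + (y + 37.567)² = 95.3951056969²
eq2: (x + 49.819)² + (y − 47.869)² = 10.3221874495²
eq3: (x + 26.939)² + (y + 32.403)² = 73.1578519930²
eq3−eq1, eq3−eq2 (x²,y² cancel):
  75.924·x − 10.328·y = -3991.032995
  -45.760·x + 160.544·y = 8243.233546
det = 75.924·160.544 − -10.328·-45.760 = 11716.533376
x = (-3991.032995·160.544 − -10.328·8243.233546) / 11716.533376 = -47.420194
y = (75.924·8243.233546 − -3991.032995·-45.760) / 11716.533376 = 37.829414

x=-47.420 y=37.829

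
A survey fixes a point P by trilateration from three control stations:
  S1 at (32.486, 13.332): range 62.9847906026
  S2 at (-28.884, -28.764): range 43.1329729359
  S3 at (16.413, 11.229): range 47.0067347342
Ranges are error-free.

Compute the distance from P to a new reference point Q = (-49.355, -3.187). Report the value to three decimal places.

eq1: (x − 32.486)² + (y − 13.332)² = 62.9847906026²
eq2: (x + 28.884)² + (y + 28.764)² = 43.1329729359²
eq3: (x − 16.413)² + (y − 11.229)² = 47.0067347342²
eq2−eq3, eq2−eq1 (x²,y² cancel):
  90.594·x + 79.986·y = -1615.355898
  122.740·x + 84.192·y = -2535.201225
det = 90.594·84.192 − 79.986·122.740 = -2190.191592
x = (-1615.355898·84.192 − 79.986·-2535.201225) / -2190.191592 = -30.490740
y = (90.594·-2535.201225 − -1615.355898·122.740) / -2190.191592 = 14.339036
|P − Q| = √((-30.490740 − -49.355)² + (14.339036 − -3.187)²) = 25.749219

25.749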